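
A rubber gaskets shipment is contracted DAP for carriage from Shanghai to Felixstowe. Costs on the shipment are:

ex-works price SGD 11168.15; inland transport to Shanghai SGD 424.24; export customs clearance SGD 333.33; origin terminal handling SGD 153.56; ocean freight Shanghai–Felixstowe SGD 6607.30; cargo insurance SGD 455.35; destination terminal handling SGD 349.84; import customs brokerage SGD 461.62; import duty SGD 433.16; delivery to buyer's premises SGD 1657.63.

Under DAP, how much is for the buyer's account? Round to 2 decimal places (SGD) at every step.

DAP: the seller bears all costs to the named destination except import duty and clearance.
Seller's account: goods 11168.15 + inland to port 424.24 + export clearance 333.33 + origin terminal 153.56 + freight 6607.30 + insurance 455.35 + destination terminal 349.84 + delivery 1657.63 = 21149.40
Buyer's account: brokerage 461.62 + duty 433.16 = 894.78

Buyer's account: SGD 894.78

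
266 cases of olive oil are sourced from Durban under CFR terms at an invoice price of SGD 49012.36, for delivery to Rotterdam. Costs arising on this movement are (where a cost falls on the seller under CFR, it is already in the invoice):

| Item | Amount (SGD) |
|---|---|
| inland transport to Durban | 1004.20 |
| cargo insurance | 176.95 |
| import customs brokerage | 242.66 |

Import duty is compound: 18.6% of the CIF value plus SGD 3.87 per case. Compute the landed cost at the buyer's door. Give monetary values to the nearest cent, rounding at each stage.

CFR: the seller pays costs through ocean freight to the destination port, but not insurance.
Already in the invoice (seller's account under CFR): inland to port — exclude.
CIF value = CFR price + insurance = 49012.36 + 176.95 = 49189.31
Ad valorem component: 49189.31 × 18.6% = 9149.21
Specific component: 266 × 3.87 = 1029.42
Import duty = 9149.21 + 1029.42 = 10178.63
Buyer bears: insurance 176.95 + brokerage 242.66 + duty 10178.63 = 10598.24
Landed cost = invoice 49012.36 + 10598.24 = 59610.60

Total landed cost: SGD 59610.60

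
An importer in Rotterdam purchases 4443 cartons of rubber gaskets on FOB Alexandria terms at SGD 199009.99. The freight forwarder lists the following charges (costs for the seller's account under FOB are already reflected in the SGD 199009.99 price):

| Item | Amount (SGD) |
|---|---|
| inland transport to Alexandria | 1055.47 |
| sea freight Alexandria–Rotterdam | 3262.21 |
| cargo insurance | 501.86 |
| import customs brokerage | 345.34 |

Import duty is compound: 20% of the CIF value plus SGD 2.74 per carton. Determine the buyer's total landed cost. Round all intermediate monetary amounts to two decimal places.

FOB: the seller bears costs until goods are on board at the origin port; the buyer bears freight, insurance and all costs thereafter.
Already in the invoice (seller's account under FOB): inland to port — exclude.
CIF value = FOB price + freight + insurance = 199009.99 + 3262.21 + 501.86 = 202774.06
Ad valorem component: 202774.06 × 20% = 40554.81
Specific component: 4443 × 2.74 = 12173.82
Import duty = 40554.81 + 12173.82 = 52728.63
Buyer bears: freight 3262.21 + insurance 501.86 + brokerage 345.34 + duty 52728.63 = 56838.04
Landed cost = invoice 199009.99 + 56838.04 = 255848.03

Total landed cost: SGD 255848.03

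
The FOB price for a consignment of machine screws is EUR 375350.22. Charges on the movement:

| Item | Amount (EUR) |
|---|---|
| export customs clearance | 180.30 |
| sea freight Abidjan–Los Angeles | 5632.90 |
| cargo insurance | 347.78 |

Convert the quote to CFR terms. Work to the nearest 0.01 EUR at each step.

CFR price: EUR 380983.12

Not relevant to the conversion: export clearance — on the seller under both FOB and CFR; already in the FOB price and stays in the CFR price. insurance — on the buyer under both terms; not part of either seller's price.
From FOB to CFR, the seller additionally bears: freight.
CFR price = 375350.22 + 5632.90 = 380983.12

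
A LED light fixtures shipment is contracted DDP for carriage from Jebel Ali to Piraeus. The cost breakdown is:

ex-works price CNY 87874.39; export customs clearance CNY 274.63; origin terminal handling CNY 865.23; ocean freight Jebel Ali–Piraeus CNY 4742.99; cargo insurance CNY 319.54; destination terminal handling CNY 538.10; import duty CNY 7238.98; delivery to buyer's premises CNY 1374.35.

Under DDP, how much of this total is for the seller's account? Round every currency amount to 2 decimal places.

DDP: the seller bears all costs including import duty.
Seller's account: goods 87874.39 + export clearance 274.63 + origin terminal 865.23 + freight 4742.99 + insurance 319.54 + destination terminal 538.10 + duty 7238.98 + delivery 1374.35 = 103228.21
Buyer's account: 0.00

Seller's account: CNY 103228.21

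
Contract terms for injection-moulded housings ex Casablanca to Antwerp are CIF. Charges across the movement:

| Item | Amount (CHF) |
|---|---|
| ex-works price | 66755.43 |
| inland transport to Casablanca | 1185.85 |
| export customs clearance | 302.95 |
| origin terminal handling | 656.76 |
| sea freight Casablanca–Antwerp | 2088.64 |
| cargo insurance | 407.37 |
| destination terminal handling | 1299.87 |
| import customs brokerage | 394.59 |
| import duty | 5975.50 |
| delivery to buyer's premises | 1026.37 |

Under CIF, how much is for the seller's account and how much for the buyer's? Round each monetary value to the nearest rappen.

Seller: CHF 71397.00; buyer: CHF 8696.33

CIF: the seller pays costs through ocean freight and marine insurance to the destination port.
Seller's account: goods 66755.43 + inland to port 1185.85 + export clearance 302.95 + origin terminal 656.76 + freight 2088.64 + insurance 407.37 = 71397.00
Buyer's account: destination terminal 1299.87 + brokerage 394.59 + duty 5975.50 + delivery 1026.37 = 8696.33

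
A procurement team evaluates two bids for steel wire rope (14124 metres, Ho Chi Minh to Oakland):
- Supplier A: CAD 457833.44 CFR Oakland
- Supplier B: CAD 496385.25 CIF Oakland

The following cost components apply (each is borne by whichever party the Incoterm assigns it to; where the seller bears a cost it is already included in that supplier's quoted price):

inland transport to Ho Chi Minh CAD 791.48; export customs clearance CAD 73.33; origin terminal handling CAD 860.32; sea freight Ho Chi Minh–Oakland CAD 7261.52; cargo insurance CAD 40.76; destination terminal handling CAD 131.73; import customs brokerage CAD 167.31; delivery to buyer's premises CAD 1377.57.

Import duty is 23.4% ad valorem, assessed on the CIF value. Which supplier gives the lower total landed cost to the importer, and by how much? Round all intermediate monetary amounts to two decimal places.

Supplier A (CFR):
CIF value = CFR price + insurance = 457833.44 + 40.76 = 457874.20
Import duty = 457874.20 × 23.4% = 107142.56
Buyer bears (A): 40.76 + 131.73 + 167.31 + 1377.57 = 1717.37
Landed cost (A) = invoice 457833.44 + 1717.37 + duty 107142.56 = 566693.37
Supplier B (CIF):
The CIF price already equals the CIF value: 496385.25
Import duty = 496385.25 × 23.4% = 116154.15
Buyer bears (B): 131.73 + 167.31 + 1377.57 = 1676.61
Landed cost (B) = invoice 496385.25 + 1676.61 + duty 116154.15 = 614216.01
Difference = |566693.37 − 614216.01| = 47522.64

Supplier A is cheaper by CAD 47522.64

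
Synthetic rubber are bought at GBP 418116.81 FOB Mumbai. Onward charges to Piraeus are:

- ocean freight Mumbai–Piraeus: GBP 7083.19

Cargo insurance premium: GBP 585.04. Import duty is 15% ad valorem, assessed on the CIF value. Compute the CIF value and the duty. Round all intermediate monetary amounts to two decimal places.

CIF = FOB price + freight + insurance
CIF = 418116.81 + 7083.19 + 585.04 = 425785.04
Import duty = 425785.04 × 15% = 63867.76

CIF value: GBP 425785.04; import duty: GBP 63867.76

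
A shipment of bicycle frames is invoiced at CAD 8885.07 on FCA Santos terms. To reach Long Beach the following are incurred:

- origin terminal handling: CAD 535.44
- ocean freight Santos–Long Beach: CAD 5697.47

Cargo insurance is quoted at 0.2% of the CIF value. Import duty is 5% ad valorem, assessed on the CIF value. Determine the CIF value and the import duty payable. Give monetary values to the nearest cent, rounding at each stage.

Let C be the CIF value. C = FCA price + pre-shipment costs + freight + 0.2% × C
C − 0.2% × C = 8885.07 + 535.44 + 5697.47
0.998 × C = 15117.98
C = 15117.98 / 0.998 = 15148.28
Insurance premium = 0.2% × 15148.28 = 30.30
Import duty = 15148.28 × 5% = 757.41

CIF value: CAD 15148.28; import duty: CAD 757.41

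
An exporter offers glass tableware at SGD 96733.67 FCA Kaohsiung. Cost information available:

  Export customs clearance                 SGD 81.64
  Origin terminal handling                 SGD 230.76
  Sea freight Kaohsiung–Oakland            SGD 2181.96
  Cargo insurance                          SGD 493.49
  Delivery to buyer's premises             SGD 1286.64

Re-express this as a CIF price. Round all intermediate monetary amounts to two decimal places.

Not relevant to the conversion: export clearance — on the seller under both FCA and CIF; already in the FCA price and stays in the CIF price. delivery — on the buyer under both terms; not part of either seller's price.
From FCA to CIF, the seller additionally bears: origin terminal, freight, insurance.
CIF price = 96733.67 + 230.76 + 2181.96 + 493.49 = 99639.88

CIF price: SGD 99639.88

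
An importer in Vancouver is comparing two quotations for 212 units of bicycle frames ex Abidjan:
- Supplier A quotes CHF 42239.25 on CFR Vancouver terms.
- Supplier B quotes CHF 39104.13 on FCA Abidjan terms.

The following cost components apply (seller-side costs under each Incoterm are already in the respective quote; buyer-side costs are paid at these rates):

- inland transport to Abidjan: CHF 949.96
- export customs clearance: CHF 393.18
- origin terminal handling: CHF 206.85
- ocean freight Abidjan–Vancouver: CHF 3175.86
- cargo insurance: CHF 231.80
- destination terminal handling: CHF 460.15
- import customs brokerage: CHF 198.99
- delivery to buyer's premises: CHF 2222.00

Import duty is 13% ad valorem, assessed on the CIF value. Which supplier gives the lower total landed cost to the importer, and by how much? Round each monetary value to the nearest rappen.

Supplier A is cheaper by CHF 279.77

Supplier A (CFR):
CIF value = CFR price + insurance = 42239.25 + 231.80 = 42471.05
Import duty = 42471.05 × 13% = 5521.24
Buyer bears (A): 231.80 + 460.15 + 198.99 + 2222.00 = 3112.94
Landed cost (A) = invoice 42239.25 + 3112.94 + duty 5521.24 = 50873.43
Supplier B (FCA):
CIF value = FCA price + origin terminal + freight + insurance = 39104.13 + 206.85 + 3175.86 + 231.80 = 42718.64
Import duty = 42718.64 × 13% = 5553.42
Buyer bears (B): 206.85 + 3175.86 + 231.80 + 460.15 + 198.99 + 2222.00 = 6495.65
Landed cost (B) = invoice 39104.13 + 6495.65 + duty 5553.42 = 51153.20
Difference = |50873.43 − 51153.20| = 279.77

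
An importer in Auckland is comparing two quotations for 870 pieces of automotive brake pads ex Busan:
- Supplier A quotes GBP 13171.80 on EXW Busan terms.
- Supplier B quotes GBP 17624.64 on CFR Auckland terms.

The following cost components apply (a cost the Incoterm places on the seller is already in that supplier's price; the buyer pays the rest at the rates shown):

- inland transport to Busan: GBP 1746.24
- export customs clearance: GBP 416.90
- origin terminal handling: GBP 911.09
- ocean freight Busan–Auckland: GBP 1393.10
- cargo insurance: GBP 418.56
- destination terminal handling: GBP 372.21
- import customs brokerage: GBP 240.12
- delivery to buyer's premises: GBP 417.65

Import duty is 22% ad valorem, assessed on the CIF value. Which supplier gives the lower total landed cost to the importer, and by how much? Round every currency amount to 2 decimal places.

Supplier B is cheaper by GBP 17.68

Supplier A (EXW):
CIF value = EXW price + inland to port + export clearance + origin terminal + freight + insurance = 13171.80 + 1746.24 + 416.90 + 911.09 + 1393.10 + 418.56 = 18057.69
Import duty = 18057.69 × 22% = 3972.69
Buyer bears (A): 1746.24 + 416.90 + 911.09 + 1393.10 + 418.56 + 372.21 + 240.12 + 417.65 = 5915.87
Landed cost (A) = invoice 13171.80 + 5915.87 + duty 3972.69 = 23060.36
Supplier B (CFR):
CIF value = CFR price + insurance = 17624.64 + 418.56 = 18043.20
Import duty = 18043.20 × 22% = 3969.50
Buyer bears (B): 418.56 + 372.21 + 240.12 + 417.65 = 1448.54
Landed cost (B) = invoice 17624.64 + 1448.54 + duty 3969.50 = 23042.68
Difference = |23060.36 − 23042.68| = 17.68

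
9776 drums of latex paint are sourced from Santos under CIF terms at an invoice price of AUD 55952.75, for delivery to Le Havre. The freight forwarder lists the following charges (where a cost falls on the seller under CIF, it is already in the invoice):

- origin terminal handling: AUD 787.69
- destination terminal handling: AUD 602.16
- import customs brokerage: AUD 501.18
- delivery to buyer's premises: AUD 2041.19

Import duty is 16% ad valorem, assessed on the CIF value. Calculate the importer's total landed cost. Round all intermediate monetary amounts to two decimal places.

CIF: the seller pays costs through ocean freight and marine insurance to the destination port.
Already in the invoice (seller's account under CIF): origin terminal — exclude.
The CIF price already equals the CIF value: 55952.75
Import duty = 55952.75 × 16% = 8952.44
Buyer bears: destination terminal 602.16 + brokerage 501.18 + delivery 2041.19 + duty 8952.44 = 12096.97
Landed cost = invoice 55952.75 + 12096.97 = 68049.72

Total landed cost: AUD 68049.72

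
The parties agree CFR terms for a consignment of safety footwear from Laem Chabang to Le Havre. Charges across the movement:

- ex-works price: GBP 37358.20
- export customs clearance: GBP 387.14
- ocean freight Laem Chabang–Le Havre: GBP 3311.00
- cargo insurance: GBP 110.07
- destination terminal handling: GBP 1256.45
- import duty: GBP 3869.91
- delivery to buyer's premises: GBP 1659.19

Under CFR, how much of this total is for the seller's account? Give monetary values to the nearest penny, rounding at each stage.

CFR: the seller pays costs through ocean freight to the destination port, but not insurance.
Seller's account: goods 37358.20 + export clearance 387.14 + freight 3311.00 = 41056.34
Buyer's account: insurance 110.07 + destination terminal 1256.45 + duty 3869.91 + delivery 1659.19 = 6895.62

Seller's account: GBP 41056.34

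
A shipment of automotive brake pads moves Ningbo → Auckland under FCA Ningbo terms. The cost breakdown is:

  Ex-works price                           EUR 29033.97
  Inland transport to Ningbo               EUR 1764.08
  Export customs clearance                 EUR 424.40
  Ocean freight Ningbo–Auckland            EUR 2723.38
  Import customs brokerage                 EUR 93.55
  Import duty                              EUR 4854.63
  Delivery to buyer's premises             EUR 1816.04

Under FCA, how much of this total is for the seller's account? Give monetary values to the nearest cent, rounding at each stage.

FCA: the seller delivers export-cleared goods to the carrier; the buyer bears costs from that point.
Seller's account: goods 29033.97 + inland to port 1764.08 + export clearance 424.40 = 31222.45
Buyer's account: freight 2723.38 + brokerage 93.55 + duty 4854.63 + delivery 1816.04 = 9487.60

Seller's account: EUR 31222.45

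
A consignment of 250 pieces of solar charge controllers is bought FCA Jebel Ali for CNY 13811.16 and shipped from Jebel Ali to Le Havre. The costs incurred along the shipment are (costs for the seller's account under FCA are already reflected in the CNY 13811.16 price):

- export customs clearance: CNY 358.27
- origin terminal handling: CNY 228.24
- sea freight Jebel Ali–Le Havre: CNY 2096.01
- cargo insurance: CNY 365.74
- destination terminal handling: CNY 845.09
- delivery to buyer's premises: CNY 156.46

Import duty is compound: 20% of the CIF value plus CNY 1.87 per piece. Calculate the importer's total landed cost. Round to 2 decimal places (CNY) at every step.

FCA: the seller delivers export-cleared goods to the carrier; the buyer bears costs from that point.
Already in the invoice (seller's account under FCA): export clearance — exclude.
CIF value = FCA price + origin terminal + freight + insurance = 13811.16 + 228.24 + 2096.01 + 365.74 = 16501.15
Ad valorem component: 16501.15 × 20% = 3300.23
Specific component: 250 × 1.87 = 467.50
Import duty = 3300.23 + 467.50 = 3767.73
Buyer bears: origin terminal 228.24 + freight 2096.01 + insurance 365.74 + destination terminal 845.09 + delivery 156.46 + duty 3767.73 = 7459.27
Landed cost = invoice 13811.16 + 7459.27 = 21270.43

Total landed cost: CNY 21270.43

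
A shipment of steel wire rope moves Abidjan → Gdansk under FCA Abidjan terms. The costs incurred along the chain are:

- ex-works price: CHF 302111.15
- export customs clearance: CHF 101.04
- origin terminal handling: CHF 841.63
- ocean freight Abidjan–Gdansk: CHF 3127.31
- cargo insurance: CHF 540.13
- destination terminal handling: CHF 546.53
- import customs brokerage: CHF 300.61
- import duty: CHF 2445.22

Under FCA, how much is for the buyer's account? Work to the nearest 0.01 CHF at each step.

FCA: the seller delivers export-cleared goods to the carrier; the buyer bears costs from that point.
Seller's account: goods 302111.15 + export clearance 101.04 = 302212.19
Buyer's account: origin terminal 841.63 + freight 3127.31 + insurance 540.13 + destination terminal 546.53 + brokerage 300.61 + duty 2445.22 = 7801.43

Buyer's account: CHF 7801.43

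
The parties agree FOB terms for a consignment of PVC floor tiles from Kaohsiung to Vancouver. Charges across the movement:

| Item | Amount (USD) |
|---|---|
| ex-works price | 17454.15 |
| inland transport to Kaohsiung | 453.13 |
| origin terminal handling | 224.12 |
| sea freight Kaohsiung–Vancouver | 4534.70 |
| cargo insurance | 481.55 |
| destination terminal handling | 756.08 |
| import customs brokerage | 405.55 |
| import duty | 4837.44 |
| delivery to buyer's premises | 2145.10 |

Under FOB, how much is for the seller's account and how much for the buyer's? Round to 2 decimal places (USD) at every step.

FOB: the seller bears costs until goods are on board at the origin port; the buyer bears freight, insurance and all costs thereafter.
Seller's account: goods 17454.15 + inland to port 453.13 + origin terminal 224.12 = 18131.40
Buyer's account: freight 4534.70 + insurance 481.55 + destination terminal 756.08 + brokerage 405.55 + duty 4837.44 + delivery 2145.10 = 13160.42

Seller: USD 18131.40; buyer: USD 13160.42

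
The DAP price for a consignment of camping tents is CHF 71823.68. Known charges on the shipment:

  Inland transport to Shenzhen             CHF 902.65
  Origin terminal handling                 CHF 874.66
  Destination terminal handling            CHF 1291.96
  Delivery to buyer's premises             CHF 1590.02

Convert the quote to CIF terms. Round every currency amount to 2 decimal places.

CIF price: CHF 68941.70

Not relevant to the conversion: origin terminal, inland to port — on the seller under both DAP and CIF; already in the DAP price and stays in the CIF price.
From DAP to CIF, the seller no longer bears: destination terminal, delivery.
CIF price = 71823.68 − 1291.96 − 1590.02 = 68941.70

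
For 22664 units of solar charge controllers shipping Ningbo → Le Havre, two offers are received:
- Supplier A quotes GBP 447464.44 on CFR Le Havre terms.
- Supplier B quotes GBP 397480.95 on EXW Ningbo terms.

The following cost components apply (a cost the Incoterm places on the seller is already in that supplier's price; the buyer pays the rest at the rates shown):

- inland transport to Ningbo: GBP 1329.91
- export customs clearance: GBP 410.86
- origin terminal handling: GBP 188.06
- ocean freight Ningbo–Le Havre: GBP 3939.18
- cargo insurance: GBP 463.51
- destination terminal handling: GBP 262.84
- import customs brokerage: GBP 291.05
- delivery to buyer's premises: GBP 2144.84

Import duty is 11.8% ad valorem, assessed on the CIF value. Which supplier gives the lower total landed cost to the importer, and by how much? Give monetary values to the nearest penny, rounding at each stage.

Supplier A (CFR):
CIF value = CFR price + insurance = 447464.44 + 463.51 = 447927.95
Import duty = 447927.95 × 11.8% = 52855.50
Buyer bears (A): 463.51 + 262.84 + 291.05 + 2144.84 = 3162.24
Landed cost (A) = invoice 447464.44 + 3162.24 + duty 52855.50 = 503482.18
Supplier B (EXW):
CIF value = EXW price + inland to port + export clearance + origin terminal + freight + insurance = 397480.95 + 1329.91 + 410.86 + 188.06 + 3939.18 + 463.51 = 403812.47
Import duty = 403812.47 × 11.8% = 47649.87
Buyer bears (B): 1329.91 + 410.86 + 188.06 + 3939.18 + 463.51 + 262.84 + 291.05 + 2144.84 = 9030.25
Landed cost (B) = invoice 397480.95 + 9030.25 + duty 47649.87 = 454161.07
Difference = |503482.18 − 454161.07| = 49321.11

Supplier B is cheaper by GBP 49321.11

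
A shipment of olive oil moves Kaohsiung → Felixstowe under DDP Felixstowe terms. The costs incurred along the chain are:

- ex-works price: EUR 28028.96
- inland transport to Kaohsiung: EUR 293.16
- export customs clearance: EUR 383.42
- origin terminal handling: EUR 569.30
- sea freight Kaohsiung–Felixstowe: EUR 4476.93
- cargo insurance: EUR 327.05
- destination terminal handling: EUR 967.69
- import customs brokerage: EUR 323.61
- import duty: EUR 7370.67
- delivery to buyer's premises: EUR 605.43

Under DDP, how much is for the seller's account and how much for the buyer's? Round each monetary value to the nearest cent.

Seller: EUR 43346.22; buyer: EUR 0.00

DDP: the seller bears all costs including import duty.
Seller's account: goods 28028.96 + inland to port 293.16 + export clearance 383.42 + origin terminal 569.30 + freight 4476.93 + insurance 327.05 + destination terminal 967.69 + brokerage 323.61 + duty 7370.67 + delivery 605.43 = 43346.22
Buyer's account: 0.00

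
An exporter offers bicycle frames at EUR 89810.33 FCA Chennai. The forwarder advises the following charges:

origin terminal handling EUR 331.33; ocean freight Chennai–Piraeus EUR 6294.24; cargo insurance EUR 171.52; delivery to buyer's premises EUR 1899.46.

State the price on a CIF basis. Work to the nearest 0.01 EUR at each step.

Not relevant to the conversion: delivery — on the buyer under both terms; not part of either seller's price.
From FCA to CIF, the seller additionally bears: origin terminal, freight, insurance.
CIF price = 89810.33 + 331.33 + 6294.24 + 171.52 = 96607.42

CIF price: EUR 96607.42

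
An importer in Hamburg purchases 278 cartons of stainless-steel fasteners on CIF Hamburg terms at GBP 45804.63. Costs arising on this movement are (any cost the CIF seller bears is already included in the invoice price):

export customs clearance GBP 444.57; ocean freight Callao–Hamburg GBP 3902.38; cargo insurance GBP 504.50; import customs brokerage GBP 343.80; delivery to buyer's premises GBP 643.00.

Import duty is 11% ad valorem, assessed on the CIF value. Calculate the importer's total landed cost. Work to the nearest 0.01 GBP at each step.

Total landed cost: GBP 51829.94

CIF: the seller pays costs through ocean freight and marine insurance to the destination port.
Already in the invoice (seller's account under CIF): export clearance, freight, insurance — exclude.
The CIF price already equals the CIF value: 45804.63
Import duty = 45804.63 × 11% = 5038.51
Buyer bears: brokerage 343.80 + delivery 643.00 + duty 5038.51 = 6025.31
Landed cost = invoice 45804.63 + 6025.31 = 51829.94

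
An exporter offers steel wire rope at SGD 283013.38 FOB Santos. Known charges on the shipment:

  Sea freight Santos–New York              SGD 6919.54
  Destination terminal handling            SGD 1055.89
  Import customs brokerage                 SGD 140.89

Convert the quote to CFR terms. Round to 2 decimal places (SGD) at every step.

Not relevant to the conversion: brokerage, destination terminal — on the buyer under both terms; not part of either seller's price.
From FOB to CFR, the seller additionally bears: freight.
CFR price = 283013.38 + 6919.54 = 289932.92

CFR price: SGD 289932.92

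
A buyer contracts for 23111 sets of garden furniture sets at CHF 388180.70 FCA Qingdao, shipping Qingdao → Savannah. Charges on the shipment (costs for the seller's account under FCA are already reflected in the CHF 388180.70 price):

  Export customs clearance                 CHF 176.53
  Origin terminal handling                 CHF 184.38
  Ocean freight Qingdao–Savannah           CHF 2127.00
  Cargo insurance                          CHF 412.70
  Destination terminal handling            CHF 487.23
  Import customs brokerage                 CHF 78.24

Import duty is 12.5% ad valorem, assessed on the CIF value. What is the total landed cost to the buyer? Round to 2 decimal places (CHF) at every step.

Total landed cost: CHF 440333.35

FCA: the seller delivers export-cleared goods to the carrier; the buyer bears costs from that point.
Already in the invoice (seller's account under FCA): export clearance — exclude.
CIF value = FCA price + origin terminal + freight + insurance = 388180.70 + 184.38 + 2127.00 + 412.70 = 390904.78
Import duty = 390904.78 × 12.5% = 48863.10
Buyer bears: origin terminal 184.38 + freight 2127.00 + insurance 412.70 + destination terminal 487.23 + brokerage 78.24 + duty 48863.10 = 52152.65
Landed cost = invoice 388180.70 + 52152.65 = 440333.35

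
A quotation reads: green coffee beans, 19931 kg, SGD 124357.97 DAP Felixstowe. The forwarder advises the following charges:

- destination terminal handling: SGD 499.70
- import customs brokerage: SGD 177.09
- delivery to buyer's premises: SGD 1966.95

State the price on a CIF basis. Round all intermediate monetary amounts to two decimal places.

Not relevant to the conversion: brokerage — on the buyer under both terms; not part of either seller's price.
From DAP to CIF, the seller no longer bears: destination terminal, delivery.
CIF price = 124357.97 − 499.70 − 1966.95 = 121891.32

CIF price: SGD 121891.32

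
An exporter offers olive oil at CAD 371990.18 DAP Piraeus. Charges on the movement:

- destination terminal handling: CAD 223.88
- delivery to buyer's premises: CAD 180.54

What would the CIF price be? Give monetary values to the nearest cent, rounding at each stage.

From DAP to CIF, the seller no longer bears: destination terminal, delivery.
CIF price = 371990.18 − 223.88 − 180.54 = 371585.76

CIF price: CAD 371585.76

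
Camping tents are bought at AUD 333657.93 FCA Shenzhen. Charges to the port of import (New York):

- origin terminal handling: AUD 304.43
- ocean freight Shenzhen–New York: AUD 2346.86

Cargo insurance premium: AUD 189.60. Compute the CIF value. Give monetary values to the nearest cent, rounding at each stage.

CIF = FCA price + pre-shipment costs + freight + insurance
CIF = 333657.93 + 304.43 + 2346.86 + 189.60 = 336498.82

CIF value: AUD 336498.82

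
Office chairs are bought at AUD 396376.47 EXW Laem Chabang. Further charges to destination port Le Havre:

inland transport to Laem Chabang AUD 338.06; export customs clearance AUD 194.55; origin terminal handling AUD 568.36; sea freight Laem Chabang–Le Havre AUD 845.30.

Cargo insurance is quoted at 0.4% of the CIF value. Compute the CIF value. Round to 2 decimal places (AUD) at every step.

CIF value: AUD 399922.43

Let C be the CIF value. C = EXW price + pre-shipment costs + freight + 0.4% × C
C − 0.4% × C = 396376.47 + 338.06 + 194.55 + 568.36 + 845.30
0.996 × C = 398322.74
C = 398322.74 / 0.996 = 399922.43
Insurance premium = 0.4% × 399922.43 = 1599.69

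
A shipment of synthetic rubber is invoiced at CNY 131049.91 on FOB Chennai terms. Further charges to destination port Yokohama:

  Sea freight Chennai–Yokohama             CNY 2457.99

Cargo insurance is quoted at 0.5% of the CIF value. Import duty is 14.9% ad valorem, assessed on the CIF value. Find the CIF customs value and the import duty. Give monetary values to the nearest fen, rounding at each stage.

Let C be the CIF value. C = FOB price + freight + 0.5% × C
C − 0.5% × C = 131049.91 + 2457.99
0.995 × C = 133507.90
C = 133507.90 / 0.995 = 134178.79
Insurance premium = 0.5% × 134178.79 = 670.89
Import duty = 134178.79 × 14.9% = 19992.64

CIF value: CNY 134178.79; import duty: CNY 19992.64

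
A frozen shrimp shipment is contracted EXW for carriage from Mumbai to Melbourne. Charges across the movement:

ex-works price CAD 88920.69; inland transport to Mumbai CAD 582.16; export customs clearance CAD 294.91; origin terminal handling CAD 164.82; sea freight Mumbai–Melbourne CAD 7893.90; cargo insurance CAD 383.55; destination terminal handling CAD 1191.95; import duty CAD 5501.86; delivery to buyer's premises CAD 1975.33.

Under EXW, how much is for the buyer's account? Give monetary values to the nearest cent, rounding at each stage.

EXW: the seller makes goods available at their premises; the buyer bears all onward costs.
Seller's account: goods 88920.69 = 88920.69
Buyer's account: inland to port 582.16 + export clearance 294.91 + origin terminal 164.82 + freight 7893.90 + insurance 383.55 + destination terminal 1191.95 + duty 5501.86 + delivery 1975.33 = 17988.48

Buyer's account: CAD 17988.48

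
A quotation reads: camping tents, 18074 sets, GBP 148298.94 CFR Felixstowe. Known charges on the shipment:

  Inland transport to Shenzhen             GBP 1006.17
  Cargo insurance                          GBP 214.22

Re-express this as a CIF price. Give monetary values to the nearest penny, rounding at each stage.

CIF price: GBP 148513.16

Not relevant to the conversion: inland to port — on the seller under both CFR and CIF; already in the CFR price and stays in the CIF price.
From CFR to CIF, the seller additionally bears: insurance.
CIF price = 148298.94 + 214.22 = 148513.16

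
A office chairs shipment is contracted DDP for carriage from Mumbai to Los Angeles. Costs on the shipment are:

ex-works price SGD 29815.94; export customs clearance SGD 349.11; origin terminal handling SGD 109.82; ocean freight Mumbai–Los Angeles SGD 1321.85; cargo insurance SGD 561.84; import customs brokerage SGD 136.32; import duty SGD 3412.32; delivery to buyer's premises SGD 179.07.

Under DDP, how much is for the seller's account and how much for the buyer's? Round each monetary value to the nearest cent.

Seller: SGD 35886.27; buyer: SGD 0.00

DDP: the seller bears all costs including import duty.
Seller's account: goods 29815.94 + export clearance 349.11 + origin terminal 109.82 + freight 1321.85 + insurance 561.84 + brokerage 136.32 + duty 3412.32 + delivery 179.07 = 35886.27
Buyer's account: 0.00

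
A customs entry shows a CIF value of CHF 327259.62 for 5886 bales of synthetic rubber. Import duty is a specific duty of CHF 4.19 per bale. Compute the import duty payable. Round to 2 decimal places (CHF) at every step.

Import duty = 5886 × 4.19 = 24662.34

Import duty: CHF 24662.34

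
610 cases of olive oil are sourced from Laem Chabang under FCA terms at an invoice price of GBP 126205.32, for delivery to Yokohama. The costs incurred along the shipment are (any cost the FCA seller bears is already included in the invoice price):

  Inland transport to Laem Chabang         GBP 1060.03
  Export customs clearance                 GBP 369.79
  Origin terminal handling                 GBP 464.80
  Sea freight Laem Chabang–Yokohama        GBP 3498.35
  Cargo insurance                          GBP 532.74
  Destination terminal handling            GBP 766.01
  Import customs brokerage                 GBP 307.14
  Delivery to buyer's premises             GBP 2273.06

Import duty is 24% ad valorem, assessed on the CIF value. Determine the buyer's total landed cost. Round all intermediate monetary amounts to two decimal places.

FCA: the seller delivers export-cleared goods to the carrier; the buyer bears costs from that point.
Already in the invoice (seller's account under FCA): inland to port, export clearance — exclude.
CIF value = FCA price + origin terminal + freight + insurance = 126205.32 + 464.80 + 3498.35 + 532.74 = 130701.21
Import duty = 130701.21 × 24% = 31368.29
Buyer bears: origin terminal 464.80 + freight 3498.35 + insurance 532.74 + destination terminal 766.01 + brokerage 307.14 + delivery 2273.06 + duty 31368.29 = 39210.39
Landed cost = invoice 126205.32 + 39210.39 = 165415.71

Total landed cost: GBP 165415.71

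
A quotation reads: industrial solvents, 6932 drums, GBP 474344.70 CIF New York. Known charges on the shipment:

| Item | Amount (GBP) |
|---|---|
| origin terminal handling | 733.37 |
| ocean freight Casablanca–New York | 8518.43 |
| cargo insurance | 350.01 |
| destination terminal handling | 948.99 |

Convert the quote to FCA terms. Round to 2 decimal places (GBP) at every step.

Not relevant to the conversion: destination terminal — on the buyer under both terms; not part of either seller's price.
From CIF to FCA, the seller no longer bears: origin terminal, freight, insurance.
FCA price = 474344.70 − 733.37 − 8518.43 − 350.01 = 464742.89

FCA price: GBP 464742.89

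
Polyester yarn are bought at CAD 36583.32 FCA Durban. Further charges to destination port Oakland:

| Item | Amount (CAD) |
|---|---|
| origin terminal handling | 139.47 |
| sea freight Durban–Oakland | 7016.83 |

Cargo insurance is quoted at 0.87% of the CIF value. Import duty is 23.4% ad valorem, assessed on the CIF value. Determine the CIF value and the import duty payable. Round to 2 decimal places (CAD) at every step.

Let C be the CIF value. C = FCA price + pre-shipment costs + freight + 0.87% × C
C − 0.87% × C = 36583.32 + 139.47 + 7016.83
0.9913 × C = 43739.62
C = 43739.62 / 0.9913 = 44123.49
Insurance premium = 0.87% × 44123.49 = 383.87
Import duty = 44123.49 × 23.4% = 10324.90

CIF value: CAD 44123.49; import duty: CAD 10324.90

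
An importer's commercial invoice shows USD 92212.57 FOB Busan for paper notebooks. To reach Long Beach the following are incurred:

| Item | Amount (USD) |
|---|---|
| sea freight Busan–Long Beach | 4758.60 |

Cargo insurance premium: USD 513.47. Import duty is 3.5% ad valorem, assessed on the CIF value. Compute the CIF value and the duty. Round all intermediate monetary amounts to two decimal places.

CIF = FOB price + freight + insurance
CIF = 92212.57 + 4758.60 + 513.47 = 97484.64
Import duty = 97484.64 × 3.5% = 3411.96

CIF value: USD 97484.64; import duty: USD 3411.96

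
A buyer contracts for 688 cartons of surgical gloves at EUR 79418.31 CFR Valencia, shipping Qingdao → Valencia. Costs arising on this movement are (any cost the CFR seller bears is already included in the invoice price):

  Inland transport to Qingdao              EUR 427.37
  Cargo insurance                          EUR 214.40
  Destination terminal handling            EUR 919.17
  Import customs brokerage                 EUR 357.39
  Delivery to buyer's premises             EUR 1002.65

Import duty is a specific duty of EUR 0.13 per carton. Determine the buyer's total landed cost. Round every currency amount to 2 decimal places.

CFR: the seller pays costs through ocean freight to the destination port, but not insurance.
Already in the invoice (seller's account under CFR): inland to port — exclude.
CIF value = CFR price + insurance = 79418.31 + 214.40 = 79632.71
Import duty = 688 × 0.13 = 89.44
Buyer bears: insurance 214.40 + destination terminal 919.17 + brokerage 357.39 + delivery 1002.65 + duty 89.44 = 2583.05
Landed cost = invoice 79418.31 + 2583.05 = 82001.36

Total landed cost: EUR 82001.36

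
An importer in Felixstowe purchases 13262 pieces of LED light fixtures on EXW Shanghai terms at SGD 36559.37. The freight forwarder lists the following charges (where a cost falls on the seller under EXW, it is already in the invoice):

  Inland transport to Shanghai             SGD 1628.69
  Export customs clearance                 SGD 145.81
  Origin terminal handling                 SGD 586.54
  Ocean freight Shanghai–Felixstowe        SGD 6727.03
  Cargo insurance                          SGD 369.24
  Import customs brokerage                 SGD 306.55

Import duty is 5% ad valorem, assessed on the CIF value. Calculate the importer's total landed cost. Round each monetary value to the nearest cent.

EXW: the seller makes goods available at their premises; the buyer bears all onward costs.
CIF value = EXW price + inland to port + export clearance + origin terminal + freight + insurance = 36559.37 + 1628.69 + 145.81 + 586.54 + 6727.03 + 369.24 = 46016.68
Import duty = 46016.68 × 5% = 2300.83
Buyer bears: inland to port 1628.69 + export clearance 145.81 + origin terminal 586.54 + freight 6727.03 + insurance 369.24 + brokerage 306.55 + duty 2300.83 = 12064.69
Landed cost = invoice 36559.37 + 12064.69 = 48624.06

Total landed cost: SGD 48624.06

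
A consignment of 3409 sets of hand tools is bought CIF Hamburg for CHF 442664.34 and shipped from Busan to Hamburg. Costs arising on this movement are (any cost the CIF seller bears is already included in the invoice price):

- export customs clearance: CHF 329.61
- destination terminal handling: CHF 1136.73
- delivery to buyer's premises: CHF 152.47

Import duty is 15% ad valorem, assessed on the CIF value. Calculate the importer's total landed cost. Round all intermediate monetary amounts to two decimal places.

Total landed cost: CHF 510353.19

CIF: the seller pays costs through ocean freight and marine insurance to the destination port.
Already in the invoice (seller's account under CIF): export clearance — exclude.
The CIF price already equals the CIF value: 442664.34
Import duty = 442664.34 × 15% = 66399.65
Buyer bears: destination terminal 1136.73 + delivery 152.47 + duty 66399.65 = 67688.85
Landed cost = invoice 442664.34 + 67688.85 = 510353.19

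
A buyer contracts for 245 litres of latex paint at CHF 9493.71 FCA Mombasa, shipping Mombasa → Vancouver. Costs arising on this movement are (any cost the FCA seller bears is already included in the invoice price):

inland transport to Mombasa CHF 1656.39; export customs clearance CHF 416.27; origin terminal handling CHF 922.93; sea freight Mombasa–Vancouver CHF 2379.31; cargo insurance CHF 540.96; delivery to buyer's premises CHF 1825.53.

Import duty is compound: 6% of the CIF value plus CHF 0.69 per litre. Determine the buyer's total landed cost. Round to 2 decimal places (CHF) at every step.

FCA: the seller delivers export-cleared goods to the carrier; the buyer bears costs from that point.
Already in the invoice (seller's account under FCA): inland to port, export clearance — exclude.
CIF value = FCA price + origin terminal + freight + insurance = 9493.71 + 922.93 + 2379.31 + 540.96 = 13336.91
Ad valorem component: 13336.91 × 6% = 800.21
Specific component: 245 × 0.69 = 169.05
Import duty = 800.21 + 169.05 = 969.26
Buyer bears: origin terminal 922.93 + freight 2379.31 + insurance 540.96 + delivery 1825.53 + duty 969.26 = 6637.99
Landed cost = invoice 9493.71 + 6637.99 = 16131.70

Total landed cost: CHF 16131.70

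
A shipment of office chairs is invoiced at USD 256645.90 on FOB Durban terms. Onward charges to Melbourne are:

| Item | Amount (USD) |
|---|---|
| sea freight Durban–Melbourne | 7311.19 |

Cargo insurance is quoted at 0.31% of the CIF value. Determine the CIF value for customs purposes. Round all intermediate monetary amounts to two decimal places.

Let C be the CIF value. C = FOB price + freight + 0.31% × C
C − 0.31% × C = 256645.90 + 7311.19
0.9969 × C = 263957.09
C = 263957.09 / 0.9969 = 264777.90
Insurance premium = 0.31% × 264777.90 = 820.81

CIF value: USD 264777.90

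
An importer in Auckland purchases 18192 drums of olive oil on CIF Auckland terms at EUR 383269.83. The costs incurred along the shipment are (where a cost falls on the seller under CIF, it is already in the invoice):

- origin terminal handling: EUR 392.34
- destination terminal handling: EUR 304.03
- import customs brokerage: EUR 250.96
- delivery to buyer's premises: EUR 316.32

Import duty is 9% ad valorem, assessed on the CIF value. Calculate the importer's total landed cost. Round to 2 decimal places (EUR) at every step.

CIF: the seller pays costs through ocean freight and marine insurance to the destination port.
Already in the invoice (seller's account under CIF): origin terminal — exclude.
The CIF price already equals the CIF value: 383269.83
Import duty = 383269.83 × 9% = 34494.28
Buyer bears: destination terminal 304.03 + brokerage 250.96 + delivery 316.32 + duty 34494.28 = 35365.59
Landed cost = invoice 383269.83 + 35365.59 = 418635.42

Total landed cost: EUR 418635.42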